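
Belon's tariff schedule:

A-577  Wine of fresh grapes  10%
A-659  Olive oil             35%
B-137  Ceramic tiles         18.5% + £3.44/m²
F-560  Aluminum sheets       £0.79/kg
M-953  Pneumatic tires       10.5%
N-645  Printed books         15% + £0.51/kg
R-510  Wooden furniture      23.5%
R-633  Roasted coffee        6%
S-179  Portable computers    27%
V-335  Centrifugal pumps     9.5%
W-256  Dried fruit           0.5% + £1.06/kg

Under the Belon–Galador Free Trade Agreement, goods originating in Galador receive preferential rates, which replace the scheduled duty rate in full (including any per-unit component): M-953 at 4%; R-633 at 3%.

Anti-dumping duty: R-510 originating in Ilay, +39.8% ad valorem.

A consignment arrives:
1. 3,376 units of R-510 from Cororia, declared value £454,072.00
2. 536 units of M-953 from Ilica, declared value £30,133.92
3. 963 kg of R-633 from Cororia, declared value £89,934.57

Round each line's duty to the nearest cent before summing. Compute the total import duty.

Line 1 (R-510, Cororia, 3,376 units, £454,072.00):
Base rate for R-510 is 23.5%.
The additional-duty order on R-510 targets Ilay, not Cororia; it does not apply.
Duty = £454,072.00 × 23.5% = £106,706.92.
Line 2 (M-953, Ilica, 536 units, £30,133.92):
Base rate for M-953 is 10.5%.
M-953 has an FTA preferential rate, but origin Ilica is not Galador; base rate stands.
Duty = £30,133.92 × 10.5% = £3,164.06.
Line 3 (R-633, Cororia, 963 kg, £89,934.57):
Base rate for R-633 is 6%.
R-633 has an FTA preferential rate, but origin Cororia is not Galador; base rate stands.
Duty = £89,934.57 × 6% = £5,396.07.
Total = £106,706.92 + £3,164.06 + £5,396.07 = £115,267.05.

£115,267.05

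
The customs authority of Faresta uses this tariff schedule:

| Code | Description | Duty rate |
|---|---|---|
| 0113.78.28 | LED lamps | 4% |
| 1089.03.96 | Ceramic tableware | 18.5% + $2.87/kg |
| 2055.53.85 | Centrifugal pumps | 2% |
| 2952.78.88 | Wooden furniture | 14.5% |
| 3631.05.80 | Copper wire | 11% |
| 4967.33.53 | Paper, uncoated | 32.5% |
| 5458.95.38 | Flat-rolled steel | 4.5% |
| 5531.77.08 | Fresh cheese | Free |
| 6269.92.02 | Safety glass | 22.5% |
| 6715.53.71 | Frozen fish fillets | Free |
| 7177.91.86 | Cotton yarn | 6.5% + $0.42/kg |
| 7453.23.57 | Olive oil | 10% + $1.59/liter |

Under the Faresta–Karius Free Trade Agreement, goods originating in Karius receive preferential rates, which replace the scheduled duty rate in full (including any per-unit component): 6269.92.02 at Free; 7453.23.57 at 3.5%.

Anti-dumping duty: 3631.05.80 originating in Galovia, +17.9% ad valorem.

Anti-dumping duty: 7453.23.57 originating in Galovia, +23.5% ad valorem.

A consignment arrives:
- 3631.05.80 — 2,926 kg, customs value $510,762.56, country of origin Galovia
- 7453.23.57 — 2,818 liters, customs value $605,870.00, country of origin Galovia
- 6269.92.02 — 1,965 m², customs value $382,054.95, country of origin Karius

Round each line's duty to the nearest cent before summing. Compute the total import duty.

Line 1 (3631.05.80, Galovia, 2,926 kg, $510,762.56):
Base rate for 3631.05.80 is 11%.
Additional duty on 3631.05.80 from Galovia: +17.9%. Applied ad valorem rate: 11% + 17.9% = 28.9%.
Duty = $510,762.56 × 28.9% = $147,610.38.
Line 2 (7453.23.57, Galovia, 2,818 liters, $605,870.00):
Base rate for 7453.23.57 is 10% + $1.59/liter.
7453.23.57 has an FTA preferential rate, but origin Galovia is not Karius; base rate stands.
Additional duty on 7453.23.57 from Galovia: +23.5%. Applied ad valorem rate: 10% + 23.5% = 33.5%.
Duty = $605,870.00 × 33.5% + 2,818 × $1.59 = $207,447.07.
Line 3 (6269.92.02, Karius, 1,965 m², $382,054.95):
Base rate for 6269.92.02 is 22.5%.
Origin Karius qualifies under the Faresta–Karius agreement and 6269.92.02 is covered: preferential rate Free applies instead.
Duty = $382,054.95 × 0% = $0.00.
Total = $147,610.38 + $207,447.07 + $0.00 = $355,057.45.

$355,057.45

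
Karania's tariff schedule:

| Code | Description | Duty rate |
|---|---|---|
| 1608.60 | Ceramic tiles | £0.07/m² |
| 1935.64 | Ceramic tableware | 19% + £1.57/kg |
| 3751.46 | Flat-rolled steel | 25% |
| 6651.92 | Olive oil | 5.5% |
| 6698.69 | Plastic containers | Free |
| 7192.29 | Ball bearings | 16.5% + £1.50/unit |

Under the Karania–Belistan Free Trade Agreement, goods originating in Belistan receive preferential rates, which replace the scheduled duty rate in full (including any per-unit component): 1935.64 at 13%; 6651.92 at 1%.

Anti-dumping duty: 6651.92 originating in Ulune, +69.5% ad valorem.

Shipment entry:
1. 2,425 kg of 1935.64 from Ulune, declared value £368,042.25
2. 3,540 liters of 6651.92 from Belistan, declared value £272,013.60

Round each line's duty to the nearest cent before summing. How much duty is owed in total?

Line 1 (1935.64, Ulune, 2,425 kg, £368,042.25):
Base rate for 1935.64 is 19% + £1.57/kg.
1935.64 has an FTA preferential rate, but origin Ulune is not Belistan; base rate stands.
Duty = £368,042.25 × 19% + 2,425 × £1.57 = £73,735.28.
Line 2 (6651.92, Belistan, 3,540 liters, £272,013.60):
Base rate for 6651.92 is 5.5%.
Origin Belistan qualifies under the Karania–Belistan agreement and 6651.92 is covered: preferential rate 1% applies instead.
The additional-duty order on 6651.92 targets Ulune, not Belistan; it does not apply.
Duty = £272,013.60 × 1% = £2,720.14.
Total = £73,735.28 + £2,720.14 = £76,455.42.

£76,455.42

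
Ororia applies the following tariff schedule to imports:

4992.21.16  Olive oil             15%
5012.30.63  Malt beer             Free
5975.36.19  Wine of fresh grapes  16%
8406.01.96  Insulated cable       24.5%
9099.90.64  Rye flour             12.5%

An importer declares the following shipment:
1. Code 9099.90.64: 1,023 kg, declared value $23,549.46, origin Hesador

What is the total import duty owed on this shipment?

Line 1 (9099.90.64, Hesador, 1,023 kg, $23,549.46):
Base rate for 9099.90.64 is 12.5%.
Duty = $23,549.46 × 12.5% = $2,943.68.

$2,943.68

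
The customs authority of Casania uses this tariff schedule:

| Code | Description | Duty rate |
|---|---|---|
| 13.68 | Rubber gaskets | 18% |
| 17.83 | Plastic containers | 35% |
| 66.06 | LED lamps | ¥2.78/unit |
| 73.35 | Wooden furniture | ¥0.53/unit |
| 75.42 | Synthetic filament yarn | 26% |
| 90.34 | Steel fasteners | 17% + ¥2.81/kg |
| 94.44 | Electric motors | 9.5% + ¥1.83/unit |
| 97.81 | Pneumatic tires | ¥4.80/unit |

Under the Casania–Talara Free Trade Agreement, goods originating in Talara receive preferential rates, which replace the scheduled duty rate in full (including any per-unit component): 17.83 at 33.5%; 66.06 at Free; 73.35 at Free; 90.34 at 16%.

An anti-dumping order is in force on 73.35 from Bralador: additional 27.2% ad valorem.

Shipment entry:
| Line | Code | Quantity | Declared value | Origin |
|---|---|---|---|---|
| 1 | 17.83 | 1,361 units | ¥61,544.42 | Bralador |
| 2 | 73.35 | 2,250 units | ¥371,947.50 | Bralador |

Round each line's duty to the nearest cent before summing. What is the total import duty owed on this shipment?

¥123,902.77

Line 1 (17.83, Bralador, 1,361 units, ¥61,544.42):
Base rate for 17.83 is 35%.
17.83 has an FTA preferential rate, but origin Bralador is not Talara; base rate stands.
Duty = ¥61,544.42 × 35% = ¥21,540.55.
Line 2 (73.35, Bralador, 2,250 units, ¥371,947.50):
Base rate for 73.35 is ¥0.53/unit.
73.35 has an FTA preferential rate, but origin Bralador is not Talara; base rate stands.
Additional duty on 73.35 from Bralador: +27.2% ad valorem. Applied ad valorem rate = 27.2%.
Duty = ¥371,947.50 × 27.2% + 2,250 × ¥0.53 = ¥102,362.22.
Total = ¥21,540.55 + ¥102,362.22 = ¥123,902.77.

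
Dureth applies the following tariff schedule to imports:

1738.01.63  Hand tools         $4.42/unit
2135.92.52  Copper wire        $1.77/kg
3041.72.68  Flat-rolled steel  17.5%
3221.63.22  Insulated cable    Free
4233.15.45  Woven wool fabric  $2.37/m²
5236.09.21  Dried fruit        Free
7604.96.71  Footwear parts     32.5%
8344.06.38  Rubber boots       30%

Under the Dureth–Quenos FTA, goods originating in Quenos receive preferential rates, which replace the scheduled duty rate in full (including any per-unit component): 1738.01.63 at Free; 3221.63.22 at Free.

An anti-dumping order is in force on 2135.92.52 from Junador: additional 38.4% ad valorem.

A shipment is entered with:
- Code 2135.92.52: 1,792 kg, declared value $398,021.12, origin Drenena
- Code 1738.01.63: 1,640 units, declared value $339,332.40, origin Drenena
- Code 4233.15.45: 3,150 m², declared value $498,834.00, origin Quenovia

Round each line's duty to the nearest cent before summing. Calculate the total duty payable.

Line 1 (2135.92.52, Drenena, 1,792 kg, $398,021.12):
Base rate for 2135.92.52 is $1.77/kg.
The additional-duty order on 2135.92.52 targets Junador, not Drenena; it does not apply.
Duty = 1,792 × $1.77 = $3,171.84.
Line 2 (1738.01.63, Drenena, 1,640 units, $339,332.40):
Base rate for 1738.01.63 is $4.42/unit.
1738.01.63 has an FTA preferential rate, but origin Drenena is not Quenos; base rate stands.
Duty = 1,640 × $4.42 = $7,248.80.
Line 3 (4233.15.45, Quenovia, 3,150 m², $498,834.00):
Base rate for 4233.15.45 is $2.37/m².
Duty = 3,150 × $2.37 = $7,465.50.
Total = $3,171.84 + $7,248.80 + $7,465.50 = $17,886.14.

$17,886.14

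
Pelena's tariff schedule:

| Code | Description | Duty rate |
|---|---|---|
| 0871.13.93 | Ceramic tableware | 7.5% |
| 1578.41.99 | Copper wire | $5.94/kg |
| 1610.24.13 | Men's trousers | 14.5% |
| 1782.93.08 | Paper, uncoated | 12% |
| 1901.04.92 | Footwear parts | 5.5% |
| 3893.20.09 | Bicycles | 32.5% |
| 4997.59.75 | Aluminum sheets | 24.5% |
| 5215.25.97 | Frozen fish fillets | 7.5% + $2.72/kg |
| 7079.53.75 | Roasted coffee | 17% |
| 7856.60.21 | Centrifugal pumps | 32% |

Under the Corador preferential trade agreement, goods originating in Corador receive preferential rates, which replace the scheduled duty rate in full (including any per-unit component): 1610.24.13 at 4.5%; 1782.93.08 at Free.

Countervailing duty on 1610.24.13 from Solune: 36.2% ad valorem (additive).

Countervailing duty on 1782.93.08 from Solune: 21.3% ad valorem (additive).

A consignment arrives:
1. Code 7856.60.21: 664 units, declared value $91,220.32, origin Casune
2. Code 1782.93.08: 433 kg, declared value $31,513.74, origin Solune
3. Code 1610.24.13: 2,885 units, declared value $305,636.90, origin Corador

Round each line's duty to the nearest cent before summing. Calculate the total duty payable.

$53,438.24

Line 1 (7856.60.21, Casune, 664 units, $91,220.32):
Base rate for 7856.60.21 is 32%.
Duty = $91,220.32 × 32% = $29,190.50.
Line 2 (1782.93.08, Solune, 433 kg, $31,513.74):
Base rate for 1782.93.08 is 12%.
1782.93.08 has an FTA preferential rate, but origin Solune is not Corador; base rate stands.
Additional duty on 1782.93.08 from Solune: +21.3%. Applied ad valorem rate: 12% + 21.3% = 33.3%.
Duty = $31,513.74 × 33.3% = $10,494.08.
Line 3 (1610.24.13, Corador, 2,885 units, $305,636.90):
Base rate for 1610.24.13 is 14.5%.
Origin Corador qualifies under the Pelena–Corador agreement and 1610.24.13 is covered: preferential rate 4.5% applies instead.
The additional-duty order on 1610.24.13 targets Solune, not Corador; it does not apply.
Duty = $305,636.90 × 4.5% = $13,753.66.
Total = $29,190.50 + $10,494.08 + $13,753.66 = $53,438.24.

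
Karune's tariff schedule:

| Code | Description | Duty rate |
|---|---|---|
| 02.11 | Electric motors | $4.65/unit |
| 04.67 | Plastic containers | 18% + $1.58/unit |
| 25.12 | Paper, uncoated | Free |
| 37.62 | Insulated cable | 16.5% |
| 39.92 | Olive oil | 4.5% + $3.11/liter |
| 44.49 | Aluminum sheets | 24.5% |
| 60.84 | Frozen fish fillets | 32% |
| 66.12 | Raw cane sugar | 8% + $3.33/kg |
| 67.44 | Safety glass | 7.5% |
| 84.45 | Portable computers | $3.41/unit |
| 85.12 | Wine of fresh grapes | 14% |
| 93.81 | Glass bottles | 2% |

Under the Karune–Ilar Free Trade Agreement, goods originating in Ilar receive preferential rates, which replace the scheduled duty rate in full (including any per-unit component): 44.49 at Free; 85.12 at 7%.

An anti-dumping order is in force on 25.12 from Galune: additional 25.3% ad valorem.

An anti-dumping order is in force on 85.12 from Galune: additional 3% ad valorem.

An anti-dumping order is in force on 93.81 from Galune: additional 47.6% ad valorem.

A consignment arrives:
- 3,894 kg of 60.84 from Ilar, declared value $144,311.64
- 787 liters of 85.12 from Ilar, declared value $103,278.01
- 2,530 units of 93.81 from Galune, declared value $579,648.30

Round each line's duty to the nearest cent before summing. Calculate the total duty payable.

$340,914.74

Line 1 (60.84, Ilar, 3,894 kg, $144,311.64):
Base rate for 60.84 is 32%.
Origin Ilar is the FTA partner but 60.84 is not on the preference list; base rate stands.
Duty = $144,311.64 × 32% = $46,179.72.
Line 2 (85.12, Ilar, 787 liters, $103,278.01):
Base rate for 85.12 is 14%.
Origin Ilar qualifies under the Karune–Ilar agreement and 85.12 is covered: preferential rate 7% applies instead.
The additional-duty order on 85.12 targets Galune, not Ilar; it does not apply.
Duty = $103,278.01 × 7% = $7,229.46.
Line 3 (93.81, Galune, 2,530 units, $579,648.30):
Base rate for 93.81 is 2%.
Additional duty on 93.81 from Galune: +47.6%. Applied ad valorem rate: 2% + 47.6% = 49.6%.
Duty = $579,648.30 × 49.6% = $287,505.56.
Total = $46,179.72 + $7,229.46 + $287,505.56 = $340,914.74.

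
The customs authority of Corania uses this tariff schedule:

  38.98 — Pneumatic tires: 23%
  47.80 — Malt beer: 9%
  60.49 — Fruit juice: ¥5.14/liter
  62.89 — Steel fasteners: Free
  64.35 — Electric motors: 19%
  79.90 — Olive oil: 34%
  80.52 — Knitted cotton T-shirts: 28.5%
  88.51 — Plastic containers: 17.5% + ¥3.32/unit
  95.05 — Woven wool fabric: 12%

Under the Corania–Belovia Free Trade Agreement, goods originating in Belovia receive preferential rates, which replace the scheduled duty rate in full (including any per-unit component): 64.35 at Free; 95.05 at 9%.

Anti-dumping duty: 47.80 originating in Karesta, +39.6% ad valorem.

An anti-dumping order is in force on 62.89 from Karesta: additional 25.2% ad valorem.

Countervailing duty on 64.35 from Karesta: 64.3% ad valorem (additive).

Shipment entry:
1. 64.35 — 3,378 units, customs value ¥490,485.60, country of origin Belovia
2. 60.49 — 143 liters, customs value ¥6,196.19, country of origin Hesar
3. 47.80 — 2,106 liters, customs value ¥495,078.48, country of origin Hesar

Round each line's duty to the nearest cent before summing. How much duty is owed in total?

Line 1 (64.35, Belovia, 3,378 units, ¥490,485.60):
Base rate for 64.35 is 19%.
Origin Belovia qualifies under the Corania–Belovia agreement and 64.35 is covered: preferential rate Free applies instead.
The additional-duty order on 64.35 targets Karesta, not Belovia; it does not apply.
Duty = ¥490,485.60 × 0% = ¥0.00.
Line 2 (60.49, Hesar, 143 liters, ¥6,196.19):
Base rate for 60.49 is ¥5.14/liter.
Duty = 143 × ¥5.14 = ¥735.02.
Line 3 (47.80, Hesar, 2,106 liters, ¥495,078.48):
Base rate for 47.80 is 9%.
The additional-duty order on 47.80 targets Karesta, not Hesar; it does not apply.
Duty = ¥495,078.48 × 9% = ¥44,557.06.
Total = ¥0.00 + ¥735.02 + ¥44,557.06 = ¥45,292.08.

¥45,292.08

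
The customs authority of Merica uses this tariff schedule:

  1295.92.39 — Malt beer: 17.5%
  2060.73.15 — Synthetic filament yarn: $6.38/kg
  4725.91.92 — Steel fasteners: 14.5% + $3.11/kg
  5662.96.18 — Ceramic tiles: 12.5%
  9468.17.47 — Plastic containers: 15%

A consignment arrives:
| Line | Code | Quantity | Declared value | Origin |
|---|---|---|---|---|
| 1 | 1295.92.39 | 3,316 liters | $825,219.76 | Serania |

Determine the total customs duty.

Line 1 (1295.92.39, Serania, 3,316 liters, $825,219.76):
Base rate for 1295.92.39 is 17.5%.
Duty = $825,219.76 × 17.5% = $144,413.46.

$144,413.46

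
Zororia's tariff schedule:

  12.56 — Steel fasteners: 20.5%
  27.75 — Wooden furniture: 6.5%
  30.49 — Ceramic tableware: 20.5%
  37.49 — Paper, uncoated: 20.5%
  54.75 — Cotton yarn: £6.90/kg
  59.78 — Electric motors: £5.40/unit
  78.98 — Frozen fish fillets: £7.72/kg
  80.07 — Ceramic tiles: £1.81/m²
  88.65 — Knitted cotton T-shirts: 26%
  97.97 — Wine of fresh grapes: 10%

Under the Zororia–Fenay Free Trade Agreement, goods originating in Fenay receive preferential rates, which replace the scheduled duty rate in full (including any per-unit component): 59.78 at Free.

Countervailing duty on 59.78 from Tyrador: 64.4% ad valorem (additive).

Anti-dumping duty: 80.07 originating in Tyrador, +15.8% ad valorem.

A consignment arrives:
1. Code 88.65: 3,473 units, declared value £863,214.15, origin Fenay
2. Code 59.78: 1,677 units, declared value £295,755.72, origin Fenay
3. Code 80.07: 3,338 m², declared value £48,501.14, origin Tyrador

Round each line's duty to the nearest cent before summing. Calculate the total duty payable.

£238,140.64

Line 1 (88.65, Fenay, 3,473 units, £863,214.15):
Base rate for 88.65 is 26%.
Origin Fenay is the FTA partner but 88.65 is not on the preference list; base rate stands.
Duty = £863,214.15 × 26% = £224,435.68.
Line 2 (59.78, Fenay, 1,677 units, £295,755.72):
Base rate for 59.78 is £5.40/unit.
Origin Fenay qualifies under the Zororia–Fenay agreement and 59.78 is covered: preferential rate Free applies instead.
The additional-duty order on 59.78 targets Tyrador, not Fenay; it does not apply.
Duty = £295,755.72 × 0% = £0.00.
Line 3 (80.07, Tyrador, 3,338 m², £48,501.14):
Base rate for 80.07 is £1.81/m².
Additional duty on 80.07 from Tyrador: +15.8% ad valorem. Applied ad valorem rate = 15.8%.
Duty = £48,501.14 × 15.8% + 3,338 × £1.81 = £13,704.96.
Total = £224,435.68 + £0.00 + £13,704.96 = £238,140.64.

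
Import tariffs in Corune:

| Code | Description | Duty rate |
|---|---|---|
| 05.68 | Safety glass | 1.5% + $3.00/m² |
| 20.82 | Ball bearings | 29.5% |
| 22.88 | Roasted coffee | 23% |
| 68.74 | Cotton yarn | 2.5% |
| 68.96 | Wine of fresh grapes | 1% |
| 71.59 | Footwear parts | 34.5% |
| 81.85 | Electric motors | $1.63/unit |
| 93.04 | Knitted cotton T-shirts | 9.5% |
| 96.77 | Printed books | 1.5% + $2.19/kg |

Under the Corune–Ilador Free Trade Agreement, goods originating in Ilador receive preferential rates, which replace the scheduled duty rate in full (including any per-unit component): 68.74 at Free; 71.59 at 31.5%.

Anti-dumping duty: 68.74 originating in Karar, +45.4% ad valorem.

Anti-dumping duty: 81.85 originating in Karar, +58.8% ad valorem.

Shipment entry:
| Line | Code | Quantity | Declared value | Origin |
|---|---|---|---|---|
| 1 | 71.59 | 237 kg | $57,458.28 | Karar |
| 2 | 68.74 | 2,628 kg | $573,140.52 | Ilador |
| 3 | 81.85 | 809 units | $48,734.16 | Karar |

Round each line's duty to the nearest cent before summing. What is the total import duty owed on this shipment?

Line 1 (71.59, Karar, 237 kg, $57,458.28):
Base rate for 71.59 is 34.5%.
71.59 has an FTA preferential rate, but origin Karar is not Ilador; base rate stands.
Duty = $57,458.28 × 34.5% = $19,823.11.
Line 2 (68.74, Ilador, 2,628 kg, $573,140.52):
Base rate for 68.74 is 2.5%.
Origin Ilador qualifies under the Corune–Ilador agreement and 68.74 is covered: preferential rate Free applies instead.
The additional-duty order on 68.74 targets Karar, not Ilador; it does not apply.
Duty = $573,140.52 × 0% = $0.00.
Line 3 (81.85, Karar, 809 units, $48,734.16):
Base rate for 81.85 is $1.63/unit.
Additional duty on 81.85 from Karar: +58.8% ad valorem. Applied ad valorem rate = 58.8%.
Duty = $48,734.16 × 58.8% + 809 × $1.63 = $29,974.36.
Total = $19,823.11 + $0.00 + $29,974.36 = $49,797.47.

$49,797.47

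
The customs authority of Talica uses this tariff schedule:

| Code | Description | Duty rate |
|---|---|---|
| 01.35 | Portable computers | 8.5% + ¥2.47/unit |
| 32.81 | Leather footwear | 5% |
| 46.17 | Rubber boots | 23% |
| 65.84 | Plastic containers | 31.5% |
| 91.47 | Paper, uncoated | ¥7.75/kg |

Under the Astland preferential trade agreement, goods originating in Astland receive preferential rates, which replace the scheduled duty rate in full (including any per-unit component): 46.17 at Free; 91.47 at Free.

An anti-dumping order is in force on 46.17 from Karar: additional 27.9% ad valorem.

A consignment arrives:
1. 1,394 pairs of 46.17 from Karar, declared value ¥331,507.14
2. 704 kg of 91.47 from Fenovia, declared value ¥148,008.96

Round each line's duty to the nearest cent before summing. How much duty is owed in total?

¥174,193.13

Line 1 (46.17, Karar, 1,394 pairs, ¥331,507.14):
Base rate for 46.17 is 23%.
46.17 has an FTA preferential rate, but origin Karar is not Astland; base rate stands.
Additional duty on 46.17 from Karar: +27.9%. Applied ad valorem rate: 23% + 27.9% = 50.9%.
Duty = ¥331,507.14 × 50.9% = ¥168,737.13.
Line 2 (91.47, Fenovia, 704 kg, ¥148,008.96):
Base rate for 91.47 is ¥7.75/kg.
91.47 has an FTA preferential rate, but origin Fenovia is not Astland; base rate stands.
Duty = 704 × ¥7.75 = ¥5,456.00.
Total = ¥168,737.13 + ¥5,456.00 = ¥174,193.13.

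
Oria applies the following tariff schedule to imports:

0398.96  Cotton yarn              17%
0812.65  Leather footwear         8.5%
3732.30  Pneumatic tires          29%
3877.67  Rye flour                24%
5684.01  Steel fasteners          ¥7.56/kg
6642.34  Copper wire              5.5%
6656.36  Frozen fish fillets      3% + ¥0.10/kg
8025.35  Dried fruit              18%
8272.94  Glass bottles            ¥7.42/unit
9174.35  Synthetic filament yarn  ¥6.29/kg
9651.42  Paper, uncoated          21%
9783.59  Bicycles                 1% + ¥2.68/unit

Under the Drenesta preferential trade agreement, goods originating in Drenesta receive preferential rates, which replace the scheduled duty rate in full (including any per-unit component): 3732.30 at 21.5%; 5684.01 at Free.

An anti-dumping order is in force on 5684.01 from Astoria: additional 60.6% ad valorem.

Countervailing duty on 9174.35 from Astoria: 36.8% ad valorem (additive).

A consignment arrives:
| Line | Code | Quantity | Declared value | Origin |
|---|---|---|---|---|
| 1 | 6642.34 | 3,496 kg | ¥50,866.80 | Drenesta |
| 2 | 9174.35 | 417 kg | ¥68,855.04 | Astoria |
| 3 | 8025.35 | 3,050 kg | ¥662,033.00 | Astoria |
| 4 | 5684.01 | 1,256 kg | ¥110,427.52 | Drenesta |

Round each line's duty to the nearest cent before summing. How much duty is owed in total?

¥149,925.19

Line 1 (6642.34, Drenesta, 3,496 kg, ¥50,866.80):
Base rate for 6642.34 is 5.5%.
Origin Drenesta is the FTA partner but 6642.34 is not on the preference list; base rate stands.
Duty = ¥50,866.80 × 5.5% = ¥2,797.67.
Line 2 (9174.35, Astoria, 417 kg, ¥68,855.04):
Base rate for 9174.35 is ¥6.29/kg.
Additional duty on 9174.35 from Astoria: +36.8% ad valorem. Applied ad valorem rate = 36.8%.
Duty = ¥68,855.04 × 36.8% + 417 × ¥6.29 = ¥27,961.58.
Line 3 (8025.35, Astoria, 3,050 kg, ¥662,033.00):
Base rate for 8025.35 is 18%.
Duty = ¥662,033.00 × 18% = ¥119,165.94.
Line 4 (5684.01, Drenesta, 1,256 kg, ¥110,427.52):
Base rate for 5684.01 is ¥7.56/kg.
Origin Drenesta qualifies under the Oria–Drenesta agreement and 5684.01 is covered: preferential rate Free applies instead.
The additional-duty order on 5684.01 targets Astoria, not Drenesta; it does not apply.
Duty = ¥110,427.52 × 0% = ¥0.00.
Total = ¥2,797.67 + ¥27,961.58 + ¥119,165.94 + ¥0.00 = ¥149,925.19.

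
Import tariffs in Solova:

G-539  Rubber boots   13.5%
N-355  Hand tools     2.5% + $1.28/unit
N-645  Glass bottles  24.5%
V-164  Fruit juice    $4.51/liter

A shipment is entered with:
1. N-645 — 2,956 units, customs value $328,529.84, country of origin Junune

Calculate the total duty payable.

Line 1 (N-645, Junune, 2,956 units, $328,529.84):
Base rate for N-645 is 24.5%.
Duty = $328,529.84 × 24.5% = $80,489.81.

$80,489.81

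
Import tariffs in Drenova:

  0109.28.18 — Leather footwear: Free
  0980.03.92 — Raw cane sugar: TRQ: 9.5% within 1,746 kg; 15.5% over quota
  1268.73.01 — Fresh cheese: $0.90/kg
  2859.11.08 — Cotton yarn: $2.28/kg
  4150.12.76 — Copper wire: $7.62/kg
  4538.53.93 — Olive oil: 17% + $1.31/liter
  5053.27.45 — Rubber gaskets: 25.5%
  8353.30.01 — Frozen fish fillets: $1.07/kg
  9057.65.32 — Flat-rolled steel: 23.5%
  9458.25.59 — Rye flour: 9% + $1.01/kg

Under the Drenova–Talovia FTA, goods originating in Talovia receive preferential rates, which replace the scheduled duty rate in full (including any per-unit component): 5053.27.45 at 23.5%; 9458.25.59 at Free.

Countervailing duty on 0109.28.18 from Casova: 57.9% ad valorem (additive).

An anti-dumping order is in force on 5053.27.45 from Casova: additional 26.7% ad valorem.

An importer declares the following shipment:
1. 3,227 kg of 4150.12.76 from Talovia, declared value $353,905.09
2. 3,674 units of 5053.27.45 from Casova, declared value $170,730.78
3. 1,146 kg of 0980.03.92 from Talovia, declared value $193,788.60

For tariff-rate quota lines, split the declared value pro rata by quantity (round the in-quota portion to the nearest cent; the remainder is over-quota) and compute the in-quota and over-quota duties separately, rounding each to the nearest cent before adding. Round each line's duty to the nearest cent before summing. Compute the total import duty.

Line 1 (4150.12.76, Talovia, 3,227 kg, $353,905.09):
Base rate for 4150.12.76 is $7.62/kg.
Origin Talovia is the FTA partner but 4150.12.76 is not on the preference list; base rate stands.
Duty = 3,227 × $7.62 = $24,589.74.
Line 2 (5053.27.45, Casova, 3,674 units, $170,730.78):
Base rate for 5053.27.45 is 25.5%.
5053.27.45 has an FTA preferential rate, but origin Casova is not Talovia; base rate stands.
Additional duty on 5053.27.45 from Casova: +26.7%. Applied ad valorem rate: 25.5% + 26.7% = 52.2%.
Duty = $170,730.78 × 52.2% = $89,121.47.
Line 3 (0980.03.92, Talovia, 1,146 kg, $193,788.60):
Code 0980.03.92 is under a tariff-rate quota (threshold 1,746 kg). Quantity 1,146 kg is within the quota, so the in-quota rate 9.5% applies to the full value.
Duty = $193,788.60 × 9.5% = $18,409.92.
Total = $24,589.74 + $89,121.47 + $18,409.92 = $132,121.13.

$132,121.13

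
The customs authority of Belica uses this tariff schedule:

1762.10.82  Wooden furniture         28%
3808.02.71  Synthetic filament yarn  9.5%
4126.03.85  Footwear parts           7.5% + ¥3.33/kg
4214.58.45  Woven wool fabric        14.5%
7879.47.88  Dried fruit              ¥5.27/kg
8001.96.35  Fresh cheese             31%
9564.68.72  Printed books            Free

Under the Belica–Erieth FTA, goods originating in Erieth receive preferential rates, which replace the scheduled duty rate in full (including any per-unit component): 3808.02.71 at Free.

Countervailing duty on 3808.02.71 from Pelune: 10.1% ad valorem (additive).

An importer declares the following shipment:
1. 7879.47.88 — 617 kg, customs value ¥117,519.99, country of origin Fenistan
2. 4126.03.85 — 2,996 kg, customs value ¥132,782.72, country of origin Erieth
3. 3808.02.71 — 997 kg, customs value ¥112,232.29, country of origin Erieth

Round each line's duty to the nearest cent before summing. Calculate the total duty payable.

¥23,186.97

Line 1 (7879.47.88, Fenistan, 617 kg, ¥117,519.99):
Base rate for 7879.47.88 is ¥5.27/kg.
Duty = 617 × ¥5.27 = ¥3,251.59.
Line 2 (4126.03.85, Erieth, 2,996 kg, ¥132,782.72):
Base rate for 4126.03.85 is 7.5% + ¥3.33/kg.
Origin Erieth is the FTA partner but 4126.03.85 is not on the preference list; base rate stands.
Duty = ¥132,782.72 × 7.5% + 2,996 × ¥3.33 = ¥19,935.38.
Line 3 (3808.02.71, Erieth, 997 kg, ¥112,232.29):
Base rate for 3808.02.71 is 9.5%.
Origin Erieth qualifies under the Belica–Erieth agreement and 3808.02.71 is covered: preferential rate Free applies instead.
The additional-duty order on 3808.02.71 targets Pelune, not Erieth; it does not apply.
Duty = ¥112,232.29 × 0% = ¥0.00.
Total = ¥3,251.59 + ¥19,935.38 + ¥0.00 = ¥23,186.97.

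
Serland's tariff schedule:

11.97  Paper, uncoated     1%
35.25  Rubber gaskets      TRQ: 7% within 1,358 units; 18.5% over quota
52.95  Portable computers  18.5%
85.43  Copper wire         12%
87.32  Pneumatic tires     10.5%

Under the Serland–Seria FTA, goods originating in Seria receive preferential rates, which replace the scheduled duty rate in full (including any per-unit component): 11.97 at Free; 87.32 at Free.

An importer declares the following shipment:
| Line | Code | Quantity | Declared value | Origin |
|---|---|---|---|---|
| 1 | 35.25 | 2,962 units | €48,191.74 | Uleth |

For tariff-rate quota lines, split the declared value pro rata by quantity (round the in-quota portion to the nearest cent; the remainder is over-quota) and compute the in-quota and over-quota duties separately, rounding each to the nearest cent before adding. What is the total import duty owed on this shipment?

€6,374.59

Line 1 (35.25, Uleth, 2,962 units, €48,191.74):
Code 35.25 is under a tariff-rate quota (threshold 1,358 units). In-quota: 1,358 units at 7%; over-quota: 1,604 units at 18.5%.
Pro-rata value split: in-quota = €48,191.74 × 1,358/2,962 = €22,094.66; over-quota = €48,191.74 − €22,094.66 = €26,097.08.
In-quota duty = €22,094.66 × 7% = €1,546.63. Over-quota duty = €26,097.08 × 18.5% = €4,827.96.
Line duty = €1,546.63 + €4,827.96 = €6,374.59.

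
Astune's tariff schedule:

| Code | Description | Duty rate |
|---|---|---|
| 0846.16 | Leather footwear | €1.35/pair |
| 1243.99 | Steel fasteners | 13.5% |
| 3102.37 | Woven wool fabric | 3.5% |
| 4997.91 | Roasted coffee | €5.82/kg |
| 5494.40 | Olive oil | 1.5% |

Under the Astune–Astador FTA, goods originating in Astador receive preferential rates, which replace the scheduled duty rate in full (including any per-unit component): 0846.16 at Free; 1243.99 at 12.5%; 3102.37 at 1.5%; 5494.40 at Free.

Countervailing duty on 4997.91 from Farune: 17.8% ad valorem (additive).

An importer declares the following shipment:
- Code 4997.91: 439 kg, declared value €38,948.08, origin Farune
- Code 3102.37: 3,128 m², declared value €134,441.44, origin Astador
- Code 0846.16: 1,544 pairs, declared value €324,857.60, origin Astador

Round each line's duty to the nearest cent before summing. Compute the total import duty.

Line 1 (4997.91, Farune, 439 kg, €38,948.08):
Base rate for 4997.91 is €5.82/kg.
Additional duty on 4997.91 from Farune: +17.8% ad valorem. Applied ad valorem rate = 17.8%.
Duty = €38,948.08 × 17.8% + 439 × €5.82 = €9,487.74.
Line 2 (3102.37, Astador, 3,128 m², €134,441.44):
Base rate for 3102.37 is 3.5%.
Origin Astador qualifies under the Astune–Astador agreement and 3102.37 is covered: preferential rate 1.5% applies instead.
Duty = €134,441.44 × 1.5% = €2,016.62.
Line 3 (0846.16, Astador, 1,544 pairs, €324,857.60):
Base rate for 0846.16 is €1.35/pair.
Origin Astador qualifies under the Astune–Astador agreement and 0846.16 is covered: preferential rate Free applies instead.
Duty = €324,857.60 × 0% = €0.00.
Total = €9,487.74 + €2,016.62 + €0.00 = €11,504.36.

€11,504.36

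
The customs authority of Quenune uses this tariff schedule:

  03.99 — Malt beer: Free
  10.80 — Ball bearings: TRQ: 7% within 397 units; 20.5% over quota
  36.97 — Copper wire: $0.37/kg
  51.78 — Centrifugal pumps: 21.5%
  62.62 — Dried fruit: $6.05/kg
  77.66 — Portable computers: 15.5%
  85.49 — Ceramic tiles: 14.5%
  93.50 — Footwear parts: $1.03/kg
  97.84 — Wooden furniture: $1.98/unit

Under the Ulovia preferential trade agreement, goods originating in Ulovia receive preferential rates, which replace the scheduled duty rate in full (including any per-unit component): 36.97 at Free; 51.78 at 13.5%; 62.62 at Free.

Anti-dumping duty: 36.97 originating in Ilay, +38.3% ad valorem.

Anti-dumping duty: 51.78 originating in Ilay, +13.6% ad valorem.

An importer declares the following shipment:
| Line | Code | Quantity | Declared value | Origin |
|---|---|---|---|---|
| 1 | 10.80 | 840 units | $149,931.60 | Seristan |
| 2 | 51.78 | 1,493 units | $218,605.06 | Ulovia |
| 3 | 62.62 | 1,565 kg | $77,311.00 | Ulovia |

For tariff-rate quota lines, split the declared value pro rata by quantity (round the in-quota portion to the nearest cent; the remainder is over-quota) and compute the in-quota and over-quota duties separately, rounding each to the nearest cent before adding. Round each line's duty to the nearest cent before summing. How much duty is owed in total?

Line 1 (10.80, Seristan, 840 units, $149,931.60):
Code 10.80 is under a tariff-rate quota (threshold 397 units). In-quota: 397 units at 7%; over-quota: 443 units at 20.5%.
Pro-rata value split: in-quota = $149,931.60 × 397/840 = $70,860.53; over-quota = $149,931.60 − $70,860.53 = $79,071.07.
In-quota duty = $70,860.53 × 7% = $4,960.24. Over-quota duty = $79,071.07 × 20.5% = $16,209.57.
Line duty = $4,960.24 + $16,209.57 = $21,169.81.
Line 2 (51.78, Ulovia, 1,493 units, $218,605.06):
Base rate for 51.78 is 21.5%.
Origin Ulovia qualifies under the Quenune–Ulovia agreement and 51.78 is covered: preferential rate 13.5% applies instead.
The additional-duty order on 51.78 targets Ilay, not Ulovia; it does not apply.
Duty = $218,605.06 × 13.5% = $29,511.68.
Line 3 (62.62, Ulovia, 1,565 kg, $77,311.00):
Base rate for 62.62 is $6.05/kg.
Origin Ulovia qualifies under the Quenune–Ulovia agreement and 62.62 is covered: preferential rate Free applies instead.
Duty = $77,311.00 × 0% = $0.00.
Total = $21,169.81 + $29,511.68 + $0.00 = $50,681.49.

$50,681.49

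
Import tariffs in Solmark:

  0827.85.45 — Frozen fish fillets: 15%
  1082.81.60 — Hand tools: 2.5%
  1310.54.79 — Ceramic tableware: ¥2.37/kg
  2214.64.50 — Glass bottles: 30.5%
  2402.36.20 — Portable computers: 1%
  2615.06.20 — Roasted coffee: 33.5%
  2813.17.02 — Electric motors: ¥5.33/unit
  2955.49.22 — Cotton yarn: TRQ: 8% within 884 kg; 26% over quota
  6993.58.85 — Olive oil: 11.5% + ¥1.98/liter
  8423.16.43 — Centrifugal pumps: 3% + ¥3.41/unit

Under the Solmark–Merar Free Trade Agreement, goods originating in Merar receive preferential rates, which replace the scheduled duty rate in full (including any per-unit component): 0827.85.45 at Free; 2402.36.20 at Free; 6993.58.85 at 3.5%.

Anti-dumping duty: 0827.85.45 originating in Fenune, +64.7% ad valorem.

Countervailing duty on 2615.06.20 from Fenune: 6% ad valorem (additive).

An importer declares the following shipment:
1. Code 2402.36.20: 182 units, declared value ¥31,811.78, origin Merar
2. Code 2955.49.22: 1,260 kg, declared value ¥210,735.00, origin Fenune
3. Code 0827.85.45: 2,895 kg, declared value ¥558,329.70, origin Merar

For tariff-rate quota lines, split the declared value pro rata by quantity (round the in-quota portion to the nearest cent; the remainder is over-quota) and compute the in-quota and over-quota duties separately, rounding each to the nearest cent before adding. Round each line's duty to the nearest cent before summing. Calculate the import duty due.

Line 1 (2402.36.20, Merar, 182 units, ¥31,811.78):
Base rate for 2402.36.20 is 1%.
Origin Merar qualifies under the Solmark–Merar agreement and 2402.36.20 is covered: preferential rate Free applies instead.
Duty = ¥31,811.78 × 0% = ¥0.00.
Line 2 (2955.49.22, Fenune, 1,260 kg, ¥210,735.00):
Code 2955.49.22 is under a tariff-rate quota (threshold 884 kg). In-quota: 884 kg at 8%; over-quota: 376 kg at 26%.
Pro-rata value split: in-quota = ¥210,735.00 × 884/1,260 = ¥147,849.00; over-quota = ¥210,735.00 − ¥147,849.00 = ¥62,886.00.
In-quota duty = ¥147,849.00 × 8% = ¥11,827.92. Over-quota duty = ¥62,886.00 × 26% = ¥16,350.36.
Line duty = ¥11,827.92 + ¥16,350.36 = ¥28,178.28.
Line 3 (0827.85.45, Merar, 2,895 kg, ¥558,329.70):
Base rate for 0827.85.45 is 15%.
Origin Merar qualifies under the Solmark–Merar agreement and 0827.85.45 is covered: preferential rate Free applies instead.
The additional-duty order on 0827.85.45 targets Fenune, not Merar; it does not apply.
Duty = ¥558,329.70 × 0% = ¥0.00.
Total = ¥0.00 + ¥28,178.28 + ¥0.00 = ¥28,178.28.

¥28,178.28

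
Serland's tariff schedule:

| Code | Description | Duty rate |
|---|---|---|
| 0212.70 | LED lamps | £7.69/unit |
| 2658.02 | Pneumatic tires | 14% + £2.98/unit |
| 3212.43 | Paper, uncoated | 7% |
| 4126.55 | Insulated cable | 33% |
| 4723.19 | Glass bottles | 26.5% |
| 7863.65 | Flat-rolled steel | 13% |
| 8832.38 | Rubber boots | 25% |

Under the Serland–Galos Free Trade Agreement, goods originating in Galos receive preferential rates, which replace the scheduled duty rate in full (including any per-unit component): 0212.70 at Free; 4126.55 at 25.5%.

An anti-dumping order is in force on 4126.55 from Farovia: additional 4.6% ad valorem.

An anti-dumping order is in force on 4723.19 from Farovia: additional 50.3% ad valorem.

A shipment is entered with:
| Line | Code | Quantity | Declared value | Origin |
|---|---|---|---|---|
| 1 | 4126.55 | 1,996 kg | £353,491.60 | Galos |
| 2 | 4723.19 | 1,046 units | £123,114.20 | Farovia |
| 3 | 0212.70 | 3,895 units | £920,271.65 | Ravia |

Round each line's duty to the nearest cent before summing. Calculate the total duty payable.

Line 1 (4126.55, Galos, 1,996 kg, £353,491.60):
Base rate for 4126.55 is 33%.
Origin Galos qualifies under the Serland–Galos agreement and 4126.55 is covered: preferential rate 25.5% applies instead.
The additional-duty order on 4126.55 targets Farovia, not Galos; it does not apply.
Duty = £353,491.60 × 25.5% = £90,140.36.
Line 2 (4723.19, Farovia, 1,046 units, £123,114.20):
Base rate for 4723.19 is 26.5%.
Additional duty on 4723.19 from Farovia: +50.3%. Applied ad valorem rate: 26.5% + 50.3% = 76.8%.
Duty = £123,114.20 × 76.8% = £94,551.71.
Line 3 (0212.70, Ravia, 3,895 units, £920,271.65):
Base rate for 0212.70 is £7.69/unit.
0212.70 has an FTA preferential rate, but origin Ravia is not Galos; base rate stands.
Duty = 3,895 × £7.69 = £29,952.55.
Total = £90,140.36 + £94,551.71 + £29,952.55 = £214,644.62.

£214,644.62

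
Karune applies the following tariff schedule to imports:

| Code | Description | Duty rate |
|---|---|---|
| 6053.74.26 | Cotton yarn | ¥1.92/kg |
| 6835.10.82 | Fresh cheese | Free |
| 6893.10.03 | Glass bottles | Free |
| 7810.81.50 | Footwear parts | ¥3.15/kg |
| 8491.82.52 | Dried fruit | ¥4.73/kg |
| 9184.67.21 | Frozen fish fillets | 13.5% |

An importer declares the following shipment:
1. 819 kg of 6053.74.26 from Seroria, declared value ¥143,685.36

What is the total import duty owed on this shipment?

Line 1 (6053.74.26, Seroria, 819 kg, ¥143,685.36):
Base rate for 6053.74.26 is ¥1.92/kg.
Duty = 819 × ¥1.92 = ¥1,572.48.

¥1,572.48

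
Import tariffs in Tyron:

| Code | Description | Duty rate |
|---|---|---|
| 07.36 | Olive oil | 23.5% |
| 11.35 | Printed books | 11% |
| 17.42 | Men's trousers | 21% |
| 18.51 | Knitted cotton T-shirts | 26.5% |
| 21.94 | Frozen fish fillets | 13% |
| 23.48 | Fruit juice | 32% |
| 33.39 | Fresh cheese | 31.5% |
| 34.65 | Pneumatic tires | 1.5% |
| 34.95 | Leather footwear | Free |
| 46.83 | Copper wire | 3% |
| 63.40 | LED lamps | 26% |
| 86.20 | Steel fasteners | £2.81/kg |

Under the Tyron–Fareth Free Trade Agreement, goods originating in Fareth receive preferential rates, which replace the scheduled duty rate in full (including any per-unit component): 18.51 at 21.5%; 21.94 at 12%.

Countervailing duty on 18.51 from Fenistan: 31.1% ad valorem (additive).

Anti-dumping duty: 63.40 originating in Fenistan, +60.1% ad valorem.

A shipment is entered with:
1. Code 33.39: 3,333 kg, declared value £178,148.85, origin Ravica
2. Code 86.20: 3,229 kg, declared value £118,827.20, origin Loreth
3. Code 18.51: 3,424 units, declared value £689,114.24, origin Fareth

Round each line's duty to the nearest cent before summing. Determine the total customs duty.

£213,349.94

Line 1 (33.39, Ravica, 3,333 kg, £178,148.85):
Base rate for 33.39 is 31.5%.
Duty = £178,148.85 × 31.5% = £56,116.89.
Line 2 (86.20, Loreth, 3,229 kg, £118,827.20):
Base rate for 86.20 is £2.81/kg.
Duty = 3,229 × £2.81 = £9,073.49.
Line 3 (18.51, Fareth, 3,424 units, £689,114.24):
Base rate for 18.51 is 26.5%.
Origin Fareth qualifies under the Tyron–Fareth agreement and 18.51 is covered: preferential rate 21.5% applies instead.
The additional-duty order on 18.51 targets Fenistan, not Fareth; it does not apply.
Duty = £689,114.24 × 21.5% = £148,159.56.
Total = £56,116.89 + £9,073.49 + £148,159.56 = £213,349.94.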